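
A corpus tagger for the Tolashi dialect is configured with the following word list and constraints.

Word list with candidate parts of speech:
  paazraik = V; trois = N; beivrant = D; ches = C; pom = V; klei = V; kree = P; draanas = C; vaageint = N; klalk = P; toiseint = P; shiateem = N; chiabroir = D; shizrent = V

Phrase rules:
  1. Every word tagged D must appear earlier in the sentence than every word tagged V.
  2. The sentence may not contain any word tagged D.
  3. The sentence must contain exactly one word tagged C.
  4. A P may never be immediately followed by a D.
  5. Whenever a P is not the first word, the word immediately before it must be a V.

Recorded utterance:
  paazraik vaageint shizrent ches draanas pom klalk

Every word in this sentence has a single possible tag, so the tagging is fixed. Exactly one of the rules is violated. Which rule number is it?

Fixed tagging: V N V C C V P.
Applying the rules: R1 ✓, R2 ✓, R3 ✗, R4 ✓, R5 ✓.
Only rule 3 fails.

3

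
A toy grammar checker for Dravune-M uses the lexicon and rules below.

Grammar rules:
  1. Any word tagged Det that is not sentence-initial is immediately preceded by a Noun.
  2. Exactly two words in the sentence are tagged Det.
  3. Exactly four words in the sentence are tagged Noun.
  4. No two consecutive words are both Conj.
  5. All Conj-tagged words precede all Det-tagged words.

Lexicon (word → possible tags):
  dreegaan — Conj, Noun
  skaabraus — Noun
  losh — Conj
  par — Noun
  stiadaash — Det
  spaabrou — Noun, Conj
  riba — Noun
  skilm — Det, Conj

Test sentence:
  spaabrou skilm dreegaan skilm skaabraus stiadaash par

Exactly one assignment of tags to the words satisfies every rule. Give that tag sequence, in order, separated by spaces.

Candidates per position — 1:spaabrou {Noun,Conj}; 2:skilm {Det,Conj}; 3:dreegaan {Conj,Noun}; 4:skilm {Det,Conj}; 5:skaabraus {Noun}; 6:stiadaash {Det}; 7:par {Noun}.
At position 1, choosing Conj makes rule 3 impossible to satisfy; hence Noun.
At position 3, choosing Conj makes rule 3 impossible to satisfy; hence Noun.
The remaining ambiguous positions (2, 4) are resolved jointly — only one combination satisfies every rule.
The unique satisfying tagging is: Noun Conj Noun Det Noun Det Noun.
Verifying each rule — rule 1 holds; rule 2 holds; rule 3 holds; rule 4 holds; rule 5 holds.

Noun Conj Noun Det Noun Det Noun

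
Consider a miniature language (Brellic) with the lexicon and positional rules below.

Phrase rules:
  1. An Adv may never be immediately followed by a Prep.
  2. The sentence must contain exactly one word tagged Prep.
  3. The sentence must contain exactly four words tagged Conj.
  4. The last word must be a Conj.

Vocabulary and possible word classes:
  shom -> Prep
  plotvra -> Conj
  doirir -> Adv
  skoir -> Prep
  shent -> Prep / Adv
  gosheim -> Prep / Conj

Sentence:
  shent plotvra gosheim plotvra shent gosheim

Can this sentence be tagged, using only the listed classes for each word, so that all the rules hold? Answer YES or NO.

YES

Candidates per position — 1:shent {Prep,Adv}; 2:plotvra {Conj}; 3:gosheim {Prep,Conj}; 4:plotvra {Conj}; 5:shent {Prep,Adv}; 6:gosheim {Prep,Conj}.
One satisfying assignment: Prep Conj Conj Conj Adv Conj.
Verifying each rule — rule 1 holds; rule 2 holds; rule 3 holds; rule 4 holds.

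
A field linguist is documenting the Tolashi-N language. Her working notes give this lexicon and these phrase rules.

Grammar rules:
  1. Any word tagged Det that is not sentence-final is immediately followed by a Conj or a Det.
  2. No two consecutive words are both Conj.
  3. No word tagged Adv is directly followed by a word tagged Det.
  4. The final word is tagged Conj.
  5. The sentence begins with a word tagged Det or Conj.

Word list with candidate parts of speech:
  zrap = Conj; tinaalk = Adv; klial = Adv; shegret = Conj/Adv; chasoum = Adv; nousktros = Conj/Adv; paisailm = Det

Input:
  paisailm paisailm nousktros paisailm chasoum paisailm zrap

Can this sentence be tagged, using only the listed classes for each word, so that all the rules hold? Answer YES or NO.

Candidates per position — 1:paisailm {Det}; 2:paisailm {Det}; 3:nousktros {Conj,Adv}; 4:paisailm {Det}; 5:chasoum {Adv}; 6:paisailm {Det}; 7:zrap {Conj}.
Rule 1 cannot be satisfied by any choice of tags from the lexicon.
So there is no consistent tagging.

NO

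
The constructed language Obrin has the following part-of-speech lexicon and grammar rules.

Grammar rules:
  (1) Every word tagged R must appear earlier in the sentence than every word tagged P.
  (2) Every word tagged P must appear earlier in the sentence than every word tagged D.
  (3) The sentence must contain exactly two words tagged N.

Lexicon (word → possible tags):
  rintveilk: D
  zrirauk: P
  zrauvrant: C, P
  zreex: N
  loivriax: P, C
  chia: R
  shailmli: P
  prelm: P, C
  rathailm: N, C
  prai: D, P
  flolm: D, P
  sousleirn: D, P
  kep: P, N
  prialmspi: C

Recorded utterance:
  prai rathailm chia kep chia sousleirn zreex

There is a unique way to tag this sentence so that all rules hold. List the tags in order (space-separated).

Candidates per position — 1:prai {D,P}; 2:rathailm {N,C}; 3:chia {R}; 4:kep {P,N}; 5:chia {R}; 6:sousleirn {D,P}; 7:zreex {N}.
Word 1 cannot be P — rule 1 would then fail for every completion. It is D.
Word 4 cannot be P — rule 1 would then fail for every completion. It is N.
Word 6 cannot be P — rule 2 would then fail for every completion. It is D.
Word 2 cannot be N — rule 3 would then fail for every completion. It is C.
That leaves exactly one tagging: D C R N R D N.
Checking: rule 1 satisfied; rule 2 satisfied; rule 3 satisfied.

D C R N R D N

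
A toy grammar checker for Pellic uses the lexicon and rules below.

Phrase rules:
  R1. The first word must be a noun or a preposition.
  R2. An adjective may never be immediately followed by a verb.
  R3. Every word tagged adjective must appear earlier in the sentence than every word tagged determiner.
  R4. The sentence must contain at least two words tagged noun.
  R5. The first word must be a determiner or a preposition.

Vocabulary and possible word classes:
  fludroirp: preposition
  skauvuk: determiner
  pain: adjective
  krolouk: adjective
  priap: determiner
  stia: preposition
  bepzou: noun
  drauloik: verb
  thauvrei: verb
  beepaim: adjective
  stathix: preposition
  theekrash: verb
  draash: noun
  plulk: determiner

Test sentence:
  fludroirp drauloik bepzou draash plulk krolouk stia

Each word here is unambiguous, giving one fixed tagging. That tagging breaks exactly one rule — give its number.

3

Fixed tagging: preposition verb noun noun determiner adjective preposition.
Rule check: R1 ✓, R2 ✓, R3 ✗, R4 ✓, R5 ✓.
Only rule 3 fails.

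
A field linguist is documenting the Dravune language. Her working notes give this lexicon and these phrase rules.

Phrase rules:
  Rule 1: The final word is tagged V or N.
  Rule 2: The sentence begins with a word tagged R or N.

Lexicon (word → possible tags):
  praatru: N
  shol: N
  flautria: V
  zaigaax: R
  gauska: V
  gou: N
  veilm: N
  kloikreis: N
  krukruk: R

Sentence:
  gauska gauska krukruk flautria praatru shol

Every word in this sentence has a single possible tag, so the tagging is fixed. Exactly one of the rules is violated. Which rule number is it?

2

Fixed tagging: V V R V N N.
Checking each rule: R1 ok, R2 fails.
Only rule 2 fails.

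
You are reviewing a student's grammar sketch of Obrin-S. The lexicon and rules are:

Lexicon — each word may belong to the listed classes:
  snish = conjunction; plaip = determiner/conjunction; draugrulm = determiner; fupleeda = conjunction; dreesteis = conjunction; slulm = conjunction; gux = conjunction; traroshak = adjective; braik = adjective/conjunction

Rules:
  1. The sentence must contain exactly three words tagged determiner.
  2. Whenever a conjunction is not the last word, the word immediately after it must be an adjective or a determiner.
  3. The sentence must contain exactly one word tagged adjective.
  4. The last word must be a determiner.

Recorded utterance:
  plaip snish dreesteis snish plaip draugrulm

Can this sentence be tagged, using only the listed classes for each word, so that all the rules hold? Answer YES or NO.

NO

Candidates per position — 1:plaip {determiner,conjunction}; 2:snish {conjunction}; 3:dreesteis {conjunction}; 4:snish {conjunction}; 5:plaip {determiner,conjunction}; 6:draugrulm {determiner}.
Rule 2 cannot be satisfied by any choice of tags from the lexicon.
So there is no consistent tagging.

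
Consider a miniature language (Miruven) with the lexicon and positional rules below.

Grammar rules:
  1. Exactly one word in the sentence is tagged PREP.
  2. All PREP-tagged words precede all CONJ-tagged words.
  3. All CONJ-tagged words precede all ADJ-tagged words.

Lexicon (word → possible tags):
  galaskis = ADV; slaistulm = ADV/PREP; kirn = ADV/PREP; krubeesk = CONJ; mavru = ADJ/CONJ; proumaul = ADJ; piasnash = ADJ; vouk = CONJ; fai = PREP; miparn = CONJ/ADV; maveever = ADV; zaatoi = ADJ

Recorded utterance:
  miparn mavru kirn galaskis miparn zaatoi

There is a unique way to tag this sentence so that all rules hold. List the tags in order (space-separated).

Candidates per position — 1:miparn {CONJ,ADV}; 2:mavru {ADJ,CONJ}; 3:kirn {ADV,PREP}; 4:galaskis {ADV}; 5:miparn {CONJ,ADV}; 6:zaatoi {ADJ}.
If word 3 were ADV, no tagging could satisfy rule 1; so word 3 is PREP.
If word 1 were CONJ, no tagging could satisfy rule 2; so word 1 is ADV.
If word 2 were CONJ, no tagging could satisfy rule 2; so word 2 is ADJ.
If word 5 were CONJ, no tagging could satisfy rule 3; so word 5 is ADV.
The unique satisfying tagging is: ADV ADJ PREP ADV ADV ADJ.
Rule-by-rule: rule 1 ok; rule 2 ok; rule 3 ok.

ADV ADJ PREP ADV ADV ADJ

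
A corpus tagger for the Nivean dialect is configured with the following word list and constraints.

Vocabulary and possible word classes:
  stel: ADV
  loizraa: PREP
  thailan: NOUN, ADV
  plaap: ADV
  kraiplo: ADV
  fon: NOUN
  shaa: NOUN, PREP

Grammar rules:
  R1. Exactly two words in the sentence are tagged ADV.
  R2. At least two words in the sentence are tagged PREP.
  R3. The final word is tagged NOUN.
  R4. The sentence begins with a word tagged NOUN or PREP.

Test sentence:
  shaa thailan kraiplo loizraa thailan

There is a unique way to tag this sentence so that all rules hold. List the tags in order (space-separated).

Candidates per position — 1:shaa {NOUN,PREP}; 2:thailan {NOUN,ADV}; 3:kraiplo {ADV}; 4:loizraa {PREP}; 5:thailan {NOUN,ADV}.
If word 1 were NOUN, no tagging could satisfy rule 2; so word 1 is PREP.
If word 5 were ADV, no tagging could satisfy rule 3; so word 5 is NOUN.
If word 2 were NOUN, no tagging could satisfy rule 1; so word 2 is ADV.
The unique satisfying tagging is: PREP ADV ADV PREP NOUN.
Verifying each rule — rule 1 holds; rule 2 holds; rule 3 holds; rule 4 holds.

PREP ADV ADV PREP NOUN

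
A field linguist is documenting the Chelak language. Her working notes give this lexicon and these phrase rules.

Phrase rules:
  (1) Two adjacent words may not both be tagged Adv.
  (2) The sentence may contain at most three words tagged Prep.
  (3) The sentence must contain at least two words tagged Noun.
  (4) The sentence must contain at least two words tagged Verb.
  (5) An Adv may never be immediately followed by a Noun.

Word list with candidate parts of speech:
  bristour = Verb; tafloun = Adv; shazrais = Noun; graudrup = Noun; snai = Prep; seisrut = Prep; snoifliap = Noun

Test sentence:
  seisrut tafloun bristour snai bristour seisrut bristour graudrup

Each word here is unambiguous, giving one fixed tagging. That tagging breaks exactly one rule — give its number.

3

Fixed tagging: Prep Adv Verb Prep Verb Prep Verb Noun.
Applying the rules: R1 ok, R2 ok, R3 fails, R4 ok, R5 ok.
Only rule 3 fails.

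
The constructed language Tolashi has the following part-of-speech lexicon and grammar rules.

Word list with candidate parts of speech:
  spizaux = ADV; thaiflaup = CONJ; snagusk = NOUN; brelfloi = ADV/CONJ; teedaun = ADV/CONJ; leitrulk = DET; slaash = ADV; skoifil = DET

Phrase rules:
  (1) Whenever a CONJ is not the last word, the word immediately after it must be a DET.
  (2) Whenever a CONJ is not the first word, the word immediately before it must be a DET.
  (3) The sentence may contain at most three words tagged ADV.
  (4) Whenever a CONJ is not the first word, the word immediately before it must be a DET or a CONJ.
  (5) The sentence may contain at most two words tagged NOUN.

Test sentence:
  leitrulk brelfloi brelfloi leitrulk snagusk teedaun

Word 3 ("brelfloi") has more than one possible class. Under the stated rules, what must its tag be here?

Candidates per position — 1:leitrulk {DET}; 2:brelfloi {ADV,CONJ}; 3:brelfloi {ADV,CONJ}; 4:leitrulk {DET}; 5:snagusk {NOUN}; 6:teedaun {ADV,CONJ}.
At position 2, choosing CONJ makes rule 1 impossible to satisfy; hence ADV.
At position 3, choosing CONJ makes rule 2 impossible to satisfy; hence ADV.
At position 6, choosing CONJ makes rule 2 impossible to satisfy; hence ADV.
The unique satisfying tagging is: DET ADV ADV DET NOUN ADV.
Verifying each rule — rule 1 ok; rule 2 ok; rule 3 ok; rule 4 ok; rule 5 ok.

ADV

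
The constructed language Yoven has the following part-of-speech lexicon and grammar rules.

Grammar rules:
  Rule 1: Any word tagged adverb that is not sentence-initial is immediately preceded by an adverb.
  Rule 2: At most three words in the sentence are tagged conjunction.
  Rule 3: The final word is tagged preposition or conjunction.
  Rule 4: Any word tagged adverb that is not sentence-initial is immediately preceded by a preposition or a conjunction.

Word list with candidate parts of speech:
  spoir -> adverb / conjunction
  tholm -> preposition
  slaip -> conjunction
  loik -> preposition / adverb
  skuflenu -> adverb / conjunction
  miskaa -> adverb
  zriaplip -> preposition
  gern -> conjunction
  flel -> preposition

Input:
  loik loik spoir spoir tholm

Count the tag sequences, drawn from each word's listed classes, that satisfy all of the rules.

2

Candidates per position — 1:loik {preposition,adverb}; 2:loik {preposition,adverb}; 3:spoir {adverb,conjunction}; 4:spoir {adverb,conjunction}; 5:tholm {preposition}.
There are 16 candidate sequences in total.
The sequences that satisfy every rule: preposition preposition conjunction conjunction preposition; adverb preposition conjunction conjunction preposition.
Count = 2.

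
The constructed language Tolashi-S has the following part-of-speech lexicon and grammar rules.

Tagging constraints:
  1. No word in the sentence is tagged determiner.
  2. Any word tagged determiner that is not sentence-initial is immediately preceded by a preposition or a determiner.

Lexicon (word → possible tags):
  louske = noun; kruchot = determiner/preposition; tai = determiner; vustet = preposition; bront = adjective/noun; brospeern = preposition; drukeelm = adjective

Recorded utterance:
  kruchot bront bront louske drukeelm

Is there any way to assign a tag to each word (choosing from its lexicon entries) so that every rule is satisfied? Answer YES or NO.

Candidates per position — 1:kruchot {determiner,preposition}; 2:bront {adjective,noun}; 3:bront {adjective,noun}; 4:louske {noun}; 5:drukeelm {adjective}.
One satisfying assignment: preposition adjective noun noun adjective.
Verifying each rule — rule 1 ok; rule 2 ok.

YES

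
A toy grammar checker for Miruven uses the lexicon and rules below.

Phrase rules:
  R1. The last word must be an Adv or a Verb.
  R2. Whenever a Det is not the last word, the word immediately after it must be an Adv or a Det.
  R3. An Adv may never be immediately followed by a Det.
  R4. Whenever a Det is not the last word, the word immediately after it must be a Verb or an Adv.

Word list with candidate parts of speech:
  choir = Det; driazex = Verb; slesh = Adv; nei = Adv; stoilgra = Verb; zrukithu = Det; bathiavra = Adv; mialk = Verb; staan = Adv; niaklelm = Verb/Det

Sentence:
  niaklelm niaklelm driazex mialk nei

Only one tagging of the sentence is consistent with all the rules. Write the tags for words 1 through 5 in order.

Candidates per position — 1:niaklelm {Verb,Det}; 2:niaklelm {Verb,Det}; 3:driazex {Verb}; 4:mialk {Verb}; 5:nei {Adv}.
At position 1, choosing Det makes rule 2 impossible to satisfy; hence Verb.
At position 2, choosing Det makes rule 2 impossible to satisfy; hence Verb.
The only consistent sequence is: Verb Verb Verb Verb Adv.
Check: rule 1 ok; rule 2 ok; rule 3 ok; rule 4 ok.

Verb Verb Verb Verb Adv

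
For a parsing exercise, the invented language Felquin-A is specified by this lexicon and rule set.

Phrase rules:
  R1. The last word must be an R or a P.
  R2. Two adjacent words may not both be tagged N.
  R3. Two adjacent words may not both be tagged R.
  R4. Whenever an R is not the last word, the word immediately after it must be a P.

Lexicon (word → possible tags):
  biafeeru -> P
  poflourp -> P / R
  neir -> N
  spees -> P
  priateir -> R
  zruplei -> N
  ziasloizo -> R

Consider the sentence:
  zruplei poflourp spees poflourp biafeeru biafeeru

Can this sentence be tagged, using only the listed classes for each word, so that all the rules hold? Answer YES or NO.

YES

Candidates per position — 1:zruplei {N}; 2:poflourp {P,R}; 3:spees {P}; 4:poflourp {P,R}; 5:biafeeru {P}; 6:biafeeru {P}.
One satisfying assignment: N R P R P P.
Verifying each rule — rule 1 satisfied; rule 2 satisfied; rule 3 satisfied; rule 4 satisfied.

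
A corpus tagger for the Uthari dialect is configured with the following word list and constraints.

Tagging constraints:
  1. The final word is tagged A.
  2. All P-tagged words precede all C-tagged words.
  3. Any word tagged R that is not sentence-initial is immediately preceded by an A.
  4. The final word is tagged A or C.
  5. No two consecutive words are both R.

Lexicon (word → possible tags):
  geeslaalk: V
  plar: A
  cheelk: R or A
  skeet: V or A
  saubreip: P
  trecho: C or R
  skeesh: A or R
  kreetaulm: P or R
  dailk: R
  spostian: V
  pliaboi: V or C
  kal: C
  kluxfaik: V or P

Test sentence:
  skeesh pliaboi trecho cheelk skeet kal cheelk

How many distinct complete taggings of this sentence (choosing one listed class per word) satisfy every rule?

Candidates per position — 1:skeesh {A,R}; 2:pliaboi {V,C}; 3:trecho {C,R}; 4:cheelk {R,A}; 5:skeet {V,A}; 6:kal {C}; 7:cheelk {R,A}.
There are 64 candidate sequences in total.
Checking each against the rules leaves 8 sequences.
Count = 8.

8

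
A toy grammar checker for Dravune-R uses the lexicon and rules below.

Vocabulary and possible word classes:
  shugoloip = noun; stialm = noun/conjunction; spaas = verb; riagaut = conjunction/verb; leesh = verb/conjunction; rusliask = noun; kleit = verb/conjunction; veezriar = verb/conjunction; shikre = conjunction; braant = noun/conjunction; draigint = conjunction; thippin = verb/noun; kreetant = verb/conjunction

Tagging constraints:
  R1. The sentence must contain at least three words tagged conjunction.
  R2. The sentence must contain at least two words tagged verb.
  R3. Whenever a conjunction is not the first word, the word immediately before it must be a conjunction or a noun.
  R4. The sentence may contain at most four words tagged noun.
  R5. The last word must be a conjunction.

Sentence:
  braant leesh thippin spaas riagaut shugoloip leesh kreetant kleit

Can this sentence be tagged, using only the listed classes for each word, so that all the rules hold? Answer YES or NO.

Candidates per position — 1:braant {noun,conjunction}; 2:leesh {verb,conjunction}; 3:thippin {verb,noun}; 4:spaas {verb}; 5:riagaut {conjunction,verb}; 6:shugoloip {noun}; 7:leesh {verb,conjunction}; 8:kreetant {verb,conjunction}; 9:kleit {verb,conjunction}.
One satisfying assignment: noun verb noun verb verb noun conjunction conjunction conjunction.
Checking: rule 1 ok; rule 2 ok; rule 3 ok; rule 4 ok; rule 5 ok.

YES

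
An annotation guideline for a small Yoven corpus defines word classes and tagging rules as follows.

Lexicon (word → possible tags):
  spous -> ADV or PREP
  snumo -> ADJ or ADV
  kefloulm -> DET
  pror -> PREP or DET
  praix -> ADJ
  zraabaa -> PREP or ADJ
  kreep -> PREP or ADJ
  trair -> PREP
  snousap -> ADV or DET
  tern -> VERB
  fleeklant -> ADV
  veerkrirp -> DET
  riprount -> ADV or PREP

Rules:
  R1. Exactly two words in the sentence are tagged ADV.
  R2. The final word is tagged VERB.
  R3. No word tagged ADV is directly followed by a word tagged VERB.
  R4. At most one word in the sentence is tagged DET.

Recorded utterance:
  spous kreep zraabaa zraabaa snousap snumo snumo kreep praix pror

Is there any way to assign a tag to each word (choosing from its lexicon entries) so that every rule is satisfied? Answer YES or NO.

Candidates per position — 1:spous {ADV,PREP}; 2:kreep {PREP,ADJ}; 3:zraabaa {PREP,ADJ}; 4:zraabaa {PREP,ADJ}; 5:snousap {ADV,DET}; 6:snumo {ADJ,ADV}; 7:snumo {ADJ,ADV}; 8:kreep {PREP,ADJ}; 9:praix {ADJ}; 10:pror {PREP,DET}.
Rule 2 cannot be satisfied by any choice of tags from the lexicon.
So there is no consistent tagging.

NO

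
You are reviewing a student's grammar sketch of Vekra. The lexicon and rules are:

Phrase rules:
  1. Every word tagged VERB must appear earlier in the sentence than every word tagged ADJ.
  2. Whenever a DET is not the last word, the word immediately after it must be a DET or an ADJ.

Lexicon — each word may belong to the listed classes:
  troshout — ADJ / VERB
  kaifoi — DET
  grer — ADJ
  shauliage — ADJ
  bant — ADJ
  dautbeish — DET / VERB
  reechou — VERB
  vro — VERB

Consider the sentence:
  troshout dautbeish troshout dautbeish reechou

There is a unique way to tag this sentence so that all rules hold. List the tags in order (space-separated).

VERB VERB VERB VERB VERB

Candidates per position — 1:troshout {ADJ,VERB}; 2:dautbeish {DET,VERB}; 3:troshout {ADJ,VERB}; 4:dautbeish {DET,VERB}; 5:reechou {VERB}.
Position 1: tagging it ADJ would leave rule 1 unsatisfiable, so it must be VERB.
Position 3: tagging it ADJ would leave rule 1 unsatisfiable, so it must be VERB.
Position 4: tagging it DET would leave rule 2 unsatisfiable, so it must be VERB.
Position 2: tagging it DET would leave rule 2 unsatisfiable, so it must be VERB.
So the tagging must be: VERB VERB VERB VERB VERB.
Check: rule 1 ok; rule 2 ok.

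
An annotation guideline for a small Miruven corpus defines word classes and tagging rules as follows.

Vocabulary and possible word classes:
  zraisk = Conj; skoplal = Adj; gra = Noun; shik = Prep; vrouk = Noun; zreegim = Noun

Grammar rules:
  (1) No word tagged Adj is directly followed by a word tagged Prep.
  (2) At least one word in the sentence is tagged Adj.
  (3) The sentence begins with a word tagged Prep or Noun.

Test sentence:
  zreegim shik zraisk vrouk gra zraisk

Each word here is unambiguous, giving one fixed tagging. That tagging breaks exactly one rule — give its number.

Fixed tagging: Noun Prep Conj Noun Noun Conj.
Rule check: R1 ok, R2 fails, R3 ok.
Only rule 2 fails.

2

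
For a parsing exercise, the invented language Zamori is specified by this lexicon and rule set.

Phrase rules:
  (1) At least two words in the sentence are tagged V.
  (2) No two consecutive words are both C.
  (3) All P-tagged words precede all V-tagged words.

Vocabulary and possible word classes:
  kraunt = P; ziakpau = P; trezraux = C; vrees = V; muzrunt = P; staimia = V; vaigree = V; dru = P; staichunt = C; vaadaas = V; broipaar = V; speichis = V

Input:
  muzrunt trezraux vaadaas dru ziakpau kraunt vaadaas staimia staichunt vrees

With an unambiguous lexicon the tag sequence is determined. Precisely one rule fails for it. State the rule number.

3

Fixed tagging: P C V P P P V V C V.
Applying the rules: R1 holds, R2 holds, R3 violated.
Only rule 3 fails.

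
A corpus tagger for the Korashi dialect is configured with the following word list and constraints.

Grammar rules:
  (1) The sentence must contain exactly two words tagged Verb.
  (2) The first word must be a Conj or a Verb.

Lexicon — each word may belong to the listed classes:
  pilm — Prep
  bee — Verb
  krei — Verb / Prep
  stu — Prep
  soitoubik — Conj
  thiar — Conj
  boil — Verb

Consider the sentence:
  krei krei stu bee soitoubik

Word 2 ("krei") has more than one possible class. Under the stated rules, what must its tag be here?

Candidates per position — 1:krei {Verb,Prep}; 2:krei {Verb,Prep}; 3:stu {Prep}; 4:bee {Verb}; 5:soitoubik {Conj}.
At position 1, choosing Prep makes rule 2 impossible to satisfy; hence Verb.
At position 2, choosing Verb makes rule 1 impossible to satisfy; hence Prep.
The only consistent sequence is: Verb Prep Prep Verb Conj.
Verifying each rule — rule 1 ✓; rule 2 ✓.

Prep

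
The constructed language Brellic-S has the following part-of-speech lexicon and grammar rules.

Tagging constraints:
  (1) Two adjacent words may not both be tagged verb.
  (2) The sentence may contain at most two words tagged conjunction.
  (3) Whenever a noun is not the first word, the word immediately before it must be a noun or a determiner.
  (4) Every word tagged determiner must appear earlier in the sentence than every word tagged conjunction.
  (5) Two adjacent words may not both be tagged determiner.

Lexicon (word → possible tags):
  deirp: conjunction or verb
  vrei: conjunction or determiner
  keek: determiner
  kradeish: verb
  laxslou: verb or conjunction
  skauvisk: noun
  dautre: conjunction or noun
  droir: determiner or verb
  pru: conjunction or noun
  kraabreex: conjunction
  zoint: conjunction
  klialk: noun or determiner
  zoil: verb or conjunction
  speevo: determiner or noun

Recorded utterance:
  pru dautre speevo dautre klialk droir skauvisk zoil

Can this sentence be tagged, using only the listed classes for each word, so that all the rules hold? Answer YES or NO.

Candidates per position — 1:pru {conjunction,noun}; 2:dautre {conjunction,noun}; 3:speevo {determiner,noun}; 4:dautre {conjunction,noun}; 5:klialk {noun,determiner}; 6:droir {determiner,verb}; 7:skauvisk {noun}; 8:zoil {verb,conjunction}.
One satisfying assignment: noun noun determiner noun noun determiner noun conjunction.
Rule-by-rule: rule 1 satisfied; rule 2 satisfied; rule 3 satisfied; rule 4 satisfied; rule 5 satisfied.

YES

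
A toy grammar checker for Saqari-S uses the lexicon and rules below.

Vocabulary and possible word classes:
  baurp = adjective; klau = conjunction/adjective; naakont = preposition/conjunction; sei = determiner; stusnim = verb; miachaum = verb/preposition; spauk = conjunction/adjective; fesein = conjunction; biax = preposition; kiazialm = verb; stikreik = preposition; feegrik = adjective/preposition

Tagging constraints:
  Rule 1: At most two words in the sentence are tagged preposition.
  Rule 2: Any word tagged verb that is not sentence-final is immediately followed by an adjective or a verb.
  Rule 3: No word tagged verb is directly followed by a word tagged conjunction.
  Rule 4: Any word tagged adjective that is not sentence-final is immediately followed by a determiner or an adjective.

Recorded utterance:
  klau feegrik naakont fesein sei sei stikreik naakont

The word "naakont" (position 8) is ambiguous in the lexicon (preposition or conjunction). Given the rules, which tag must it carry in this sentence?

conjunction

Candidates per position — 1:klau {conjunction,adjective}; 2:feegrik {adjective,preposition}; 3:naakont {preposition,conjunction}; 4:fesein {conjunction}; 5:sei {determiner}; 6:sei {determiner}; 7:stikreik {preposition}; 8:naakont {preposition,conjunction}.
Position 1: tagging it adjective would leave rule 4 unsatisfiable, so it must be conjunction.
Position 2: tagging it adjective would leave rule 4 unsatisfiable, so it must be preposition.
Position 3: tagging it preposition would leave rule 1 unsatisfiable, so it must be conjunction.
Position 8: tagging it preposition would leave rule 1 unsatisfiable, so it must be conjunction.
So the tagging must be: conjunction preposition conjunction conjunction determiner determiner preposition conjunction.
Checking: rule 1 ✓; rule 2 ✓; rule 3 ✓; rule 4 ✓.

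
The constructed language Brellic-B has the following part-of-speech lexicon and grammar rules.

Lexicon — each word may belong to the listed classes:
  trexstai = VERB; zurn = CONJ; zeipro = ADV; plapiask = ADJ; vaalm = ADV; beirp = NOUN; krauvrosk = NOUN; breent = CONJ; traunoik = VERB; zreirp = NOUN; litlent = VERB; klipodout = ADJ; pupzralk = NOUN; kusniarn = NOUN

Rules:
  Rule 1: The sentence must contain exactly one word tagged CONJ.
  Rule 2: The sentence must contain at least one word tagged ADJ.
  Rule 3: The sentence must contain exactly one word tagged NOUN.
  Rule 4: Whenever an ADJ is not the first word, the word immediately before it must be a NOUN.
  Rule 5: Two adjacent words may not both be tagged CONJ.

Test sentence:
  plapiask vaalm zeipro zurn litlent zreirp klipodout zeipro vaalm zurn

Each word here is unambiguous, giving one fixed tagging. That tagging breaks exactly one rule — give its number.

1

Fixed tagging: ADJ ADV ADV CONJ VERB NOUN ADJ ADV ADV CONJ.
Checking each rule: R1 violated, R2 holds, R3 holds, R4 holds, R5 holds.
Only rule 1 fails.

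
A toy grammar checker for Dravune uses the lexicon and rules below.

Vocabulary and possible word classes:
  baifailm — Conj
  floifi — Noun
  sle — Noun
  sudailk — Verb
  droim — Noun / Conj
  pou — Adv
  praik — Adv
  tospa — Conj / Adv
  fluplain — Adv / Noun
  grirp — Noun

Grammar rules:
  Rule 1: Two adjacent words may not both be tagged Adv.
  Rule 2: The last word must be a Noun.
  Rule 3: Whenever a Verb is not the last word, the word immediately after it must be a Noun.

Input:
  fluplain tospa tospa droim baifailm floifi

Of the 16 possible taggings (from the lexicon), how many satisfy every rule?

10

Candidates per position — 1:fluplain {Adv,Noun}; 2:tospa {Conj,Adv}; 3:tospa {Conj,Adv}; 4:droim {Noun,Conj}; 5:baifailm {Conj}; 6:floifi {Noun}.
There are 16 candidate sequences in total.
Checking each against the rules leaves 10 sequences.
Count = 10.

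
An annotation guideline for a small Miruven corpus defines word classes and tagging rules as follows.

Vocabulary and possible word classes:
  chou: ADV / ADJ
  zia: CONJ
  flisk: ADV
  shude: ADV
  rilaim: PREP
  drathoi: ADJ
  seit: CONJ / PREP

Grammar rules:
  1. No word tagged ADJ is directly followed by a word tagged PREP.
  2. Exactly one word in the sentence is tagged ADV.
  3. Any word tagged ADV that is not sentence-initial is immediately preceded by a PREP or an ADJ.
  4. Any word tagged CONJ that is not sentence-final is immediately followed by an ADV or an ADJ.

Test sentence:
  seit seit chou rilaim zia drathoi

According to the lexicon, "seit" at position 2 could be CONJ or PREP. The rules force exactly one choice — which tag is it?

Candidates per position — 1:seit {CONJ,PREP}; 2:seit {CONJ,PREP}; 3:chou {ADV,ADJ}; 4:rilaim {PREP}; 5:zia {CONJ}; 6:drathoi {ADJ}.
At position 1, choosing CONJ makes rule 4 impossible to satisfy; hence PREP.
At position 3, choosing ADJ makes rule 1 impossible to satisfy; hence ADV.
At position 2, choosing CONJ makes rule 3 impossible to satisfy; hence PREP.
So the tagging must be: PREP PREP ADV PREP CONJ ADJ.
Verifying each rule — rule 1 satisfied; rule 2 satisfied; rule 3 satisfied; rule 4 satisfied.

PREP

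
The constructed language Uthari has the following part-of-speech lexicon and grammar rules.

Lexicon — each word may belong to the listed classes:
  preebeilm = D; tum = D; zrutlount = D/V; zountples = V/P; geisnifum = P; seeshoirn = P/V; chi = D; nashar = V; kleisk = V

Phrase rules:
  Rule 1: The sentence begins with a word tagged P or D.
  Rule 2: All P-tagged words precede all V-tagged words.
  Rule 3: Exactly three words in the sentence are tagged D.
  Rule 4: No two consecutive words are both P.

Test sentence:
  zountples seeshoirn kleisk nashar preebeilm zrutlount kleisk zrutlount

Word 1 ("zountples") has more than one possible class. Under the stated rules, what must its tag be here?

P

Candidates per position — 1:zountples {V,P}; 2:seeshoirn {P,V}; 3:kleisk {V}; 4:nashar {V}; 5:preebeilm {D}; 6:zrutlount {D,V}; 7:kleisk {V}; 8:zrutlount {D,V}.
Position 1: V is ruled out by rule 1; that leaves P.
Position 2: P is ruled out by rule 4; that leaves V.
Position 6: V is ruled out by rule 3; that leaves D.
Position 8: V is ruled out by rule 3; that leaves D.
So the tagging must be: P V V V D D V D.
Rule-by-rule: rule 1 holds; rule 2 holds; rule 3 holds; rule 4 holds.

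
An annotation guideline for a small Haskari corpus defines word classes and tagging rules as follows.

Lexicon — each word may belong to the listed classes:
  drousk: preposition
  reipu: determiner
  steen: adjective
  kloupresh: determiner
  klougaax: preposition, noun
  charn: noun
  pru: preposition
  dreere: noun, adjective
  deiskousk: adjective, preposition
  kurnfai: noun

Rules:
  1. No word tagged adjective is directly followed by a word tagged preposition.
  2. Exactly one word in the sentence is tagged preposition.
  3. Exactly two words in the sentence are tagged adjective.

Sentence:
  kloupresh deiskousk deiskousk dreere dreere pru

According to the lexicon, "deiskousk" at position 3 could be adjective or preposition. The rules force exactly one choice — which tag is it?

Candidates per position — 1:kloupresh {determiner}; 2:deiskousk {adjective,preposition}; 3:deiskousk {adjective,preposition}; 4:dreere {noun,adjective}; 5:dreere {noun,adjective}; 6:pru {preposition}.
Position 2: preposition is ruled out by rule 2; that leaves adjective.
Position 3: preposition is ruled out by rule 1; that leaves adjective.
Position 4: adjective is ruled out by rule 3; that leaves noun.
Position 5: adjective is ruled out by rule 1; that leaves noun.
So the tagging must be: determiner adjective adjective noun noun preposition.
Verifying each rule — rule 1 ok; rule 2 ok; rule 3 ok.

adjective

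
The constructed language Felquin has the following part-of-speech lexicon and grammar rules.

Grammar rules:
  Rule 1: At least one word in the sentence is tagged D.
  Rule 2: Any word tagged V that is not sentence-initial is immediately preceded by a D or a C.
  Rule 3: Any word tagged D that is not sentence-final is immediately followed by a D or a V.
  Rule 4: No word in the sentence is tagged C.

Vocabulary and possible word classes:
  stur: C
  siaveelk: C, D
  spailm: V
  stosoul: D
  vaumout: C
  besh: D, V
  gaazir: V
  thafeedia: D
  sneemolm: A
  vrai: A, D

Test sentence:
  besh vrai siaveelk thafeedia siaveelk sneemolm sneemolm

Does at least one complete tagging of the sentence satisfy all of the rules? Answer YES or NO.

NO

Candidates per position — 1:besh {D,V}; 2:vrai {A,D}; 3:siaveelk {C,D}; 4:thafeedia {D}; 5:siaveelk {C,D}; 6:sneemolm {A}; 7:sneemolm {A}.
Rule 3 cannot be satisfied by any choice of tags from the lexicon.
So there is no consistent tagging.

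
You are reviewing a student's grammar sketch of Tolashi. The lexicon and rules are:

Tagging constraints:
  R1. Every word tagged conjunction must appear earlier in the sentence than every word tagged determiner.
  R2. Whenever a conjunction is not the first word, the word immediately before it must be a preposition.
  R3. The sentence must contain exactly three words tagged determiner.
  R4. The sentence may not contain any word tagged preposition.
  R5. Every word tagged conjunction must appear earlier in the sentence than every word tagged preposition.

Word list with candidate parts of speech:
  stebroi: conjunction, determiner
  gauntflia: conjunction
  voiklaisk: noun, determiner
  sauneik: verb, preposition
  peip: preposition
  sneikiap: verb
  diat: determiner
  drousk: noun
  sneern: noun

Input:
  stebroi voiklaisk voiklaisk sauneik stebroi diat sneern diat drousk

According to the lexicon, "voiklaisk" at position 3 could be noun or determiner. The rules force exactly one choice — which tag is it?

noun

Candidates per position — 1:stebroi {conjunction,determiner}; 2:voiklaisk {noun,determiner}; 3:voiklaisk {noun,determiner}; 4:sauneik {verb,preposition}; 5:stebroi {conjunction,determiner}; 6:diat {determiner}; 7:sneern {noun}; 8:diat {determiner}; 9:drousk {noun}.
If word 4 were preposition, no tagging could satisfy rule 4; so word 4 is verb.
If word 5 were conjunction, no tagging could satisfy rule 2; so word 5 is determiner.
If word 1 were determiner, no tagging could satisfy rule 3; so word 1 is conjunction.
If word 2 were determiner, no tagging could satisfy rule 3; so word 2 is noun.
If word 3 were determiner, no tagging could satisfy rule 3; so word 3 is noun.
The unique satisfying tagging is: conjunction noun noun verb determiner determiner noun determiner noun.
Verifying each rule — rule 1 satisfied; rule 2 satisfied; rule 3 satisfied; rule 4 satisfied; rule 5 satisfied.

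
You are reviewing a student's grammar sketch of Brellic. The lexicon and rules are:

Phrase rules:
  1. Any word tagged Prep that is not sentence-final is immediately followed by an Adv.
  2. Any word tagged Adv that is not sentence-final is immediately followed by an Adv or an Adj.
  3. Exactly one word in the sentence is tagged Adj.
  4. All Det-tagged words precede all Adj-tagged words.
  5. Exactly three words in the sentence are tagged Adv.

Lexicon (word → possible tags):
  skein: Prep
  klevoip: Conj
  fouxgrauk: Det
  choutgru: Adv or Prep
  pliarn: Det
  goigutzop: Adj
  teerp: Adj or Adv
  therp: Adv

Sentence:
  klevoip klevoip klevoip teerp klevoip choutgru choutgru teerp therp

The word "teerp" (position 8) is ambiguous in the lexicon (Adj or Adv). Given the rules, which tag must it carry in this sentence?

Adv

Candidates per position — 1:klevoip {Conj}; 2:klevoip {Conj}; 3:klevoip {Conj}; 4:teerp {Adj,Adv}; 5:klevoip {Conj}; 6:choutgru {Adv,Prep}; 7:choutgru {Adv,Prep}; 8:teerp {Adj,Adv}; 9:therp {Adv}.
Position 4: Adv is ruled out by rule 2; that leaves Adj.
Position 8: Adj is ruled out by rule 3; that leaves Adv.
The remaining ambiguous positions (6, 7) are resolved jointly — only one combination satisfies every rule.
The unique satisfying tagging is: Conj Conj Conj Adj Conj Prep Adv Adv Adv.
Rule-by-rule: rule 1 ok; rule 2 ok; rule 3 ok; rule 4 ok; rule 5 ok.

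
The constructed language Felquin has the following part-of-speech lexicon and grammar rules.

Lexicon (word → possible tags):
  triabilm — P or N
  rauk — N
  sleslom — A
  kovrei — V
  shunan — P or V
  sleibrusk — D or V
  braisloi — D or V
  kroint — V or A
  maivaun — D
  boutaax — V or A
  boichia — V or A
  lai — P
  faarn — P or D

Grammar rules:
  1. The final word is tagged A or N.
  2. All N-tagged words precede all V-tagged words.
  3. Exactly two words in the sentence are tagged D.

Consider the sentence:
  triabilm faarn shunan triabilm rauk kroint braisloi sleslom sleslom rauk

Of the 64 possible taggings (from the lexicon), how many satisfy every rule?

4

Candidates per position — 1:triabilm {P,N}; 2:faarn {P,D}; 3:shunan {P,V}; 4:triabilm {P,N}; 5:rauk {N}; 6:kroint {V,A}; 7:braisloi {D,V}; 8:sleslom {A}; 9:sleslom {A}; 10:rauk {N}.
There are 64 candidate sequences in total.
The sequences that satisfy every rule: P D P P N A D A A N; P D P N N A D A A N; N D P P N A D A A N; N D P N N A D A A N.
Count = 4.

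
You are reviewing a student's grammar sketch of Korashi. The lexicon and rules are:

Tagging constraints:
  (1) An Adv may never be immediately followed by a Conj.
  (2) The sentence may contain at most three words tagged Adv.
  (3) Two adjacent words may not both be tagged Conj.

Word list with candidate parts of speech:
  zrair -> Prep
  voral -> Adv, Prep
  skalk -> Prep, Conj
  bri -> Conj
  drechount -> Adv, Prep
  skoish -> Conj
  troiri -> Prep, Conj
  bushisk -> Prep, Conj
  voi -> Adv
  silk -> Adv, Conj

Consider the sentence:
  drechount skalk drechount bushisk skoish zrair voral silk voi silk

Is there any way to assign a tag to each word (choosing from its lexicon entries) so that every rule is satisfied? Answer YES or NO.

YES

Candidates per position — 1:drechount {Adv,Prep}; 2:skalk {Prep,Conj}; 3:drechount {Adv,Prep}; 4:bushisk {Prep,Conj}; 5:skoish {Conj}; 6:zrair {Prep}; 7:voral {Adv,Prep}; 8:silk {Adv,Conj}; 9:voi {Adv}; 10:silk {Adv,Conj}.
One satisfying assignment: Prep Conj Prep Prep Conj Prep Prep Conj Adv Adv.
Rule-by-rule: rule 1 holds; rule 2 holds; rule 3 holds.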